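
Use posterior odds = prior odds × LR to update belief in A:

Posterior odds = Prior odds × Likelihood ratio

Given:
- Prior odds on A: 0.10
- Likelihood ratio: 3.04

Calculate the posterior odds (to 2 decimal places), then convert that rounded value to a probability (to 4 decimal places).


Step 1: Calculate posterior odds
Posterior odds = Prior odds × LR
               = 0.10 × 3.04
               = 0.30

Step 2: Convert to probability
P(A|E) = Posterior odds / (1 + Posterior odds)
       = 0.30 / (1 + 0.30)
       = 0.30 / 1.30
       = 0.2308

The evidence increased P(A) from 0.0909 to 0.2308.


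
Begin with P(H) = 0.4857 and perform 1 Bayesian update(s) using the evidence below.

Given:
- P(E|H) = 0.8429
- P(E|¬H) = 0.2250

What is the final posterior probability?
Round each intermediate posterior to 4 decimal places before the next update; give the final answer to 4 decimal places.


Sequential Bayesian updating:

Initial prior: P(H) = 0.4857

Update 1:
  P(E) = 0.8429 × 0.4857 + 0.2250 × 0.5143 = 0.40939653 + 0.11571750 = 0.52511403
  P(H|E) = 0.40939653 / 0.52511403 = 0.7796

Final posterior: 0.7796


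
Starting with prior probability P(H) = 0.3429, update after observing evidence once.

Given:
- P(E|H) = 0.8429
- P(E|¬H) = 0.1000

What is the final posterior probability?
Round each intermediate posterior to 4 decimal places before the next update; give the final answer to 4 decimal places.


Sequential Bayesian updating:

Initial prior: P(H) = 0.3429

Update 1:
  P(E) = 0.8429 × 0.3429 + 0.1000 × 0.6571 = 0.28903041 + 0.06571000 = 0.35474041
  P(H|E) = 0.28903041 / 0.35474041 = 0.8148

Final posterior: 0.8148


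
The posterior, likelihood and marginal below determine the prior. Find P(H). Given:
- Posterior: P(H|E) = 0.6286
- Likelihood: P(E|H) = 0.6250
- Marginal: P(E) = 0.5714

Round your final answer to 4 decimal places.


From Bayes' theorem: P(H|E) = P(E|H) × P(H) / P(E)

Rearranging for P(H):
P(H) = P(H|E) × P(E) / P(E|H)
     = 0.6286 × 0.5714 / 0.6250
     = 0.35918204 / 0.6250
     = 0.5747


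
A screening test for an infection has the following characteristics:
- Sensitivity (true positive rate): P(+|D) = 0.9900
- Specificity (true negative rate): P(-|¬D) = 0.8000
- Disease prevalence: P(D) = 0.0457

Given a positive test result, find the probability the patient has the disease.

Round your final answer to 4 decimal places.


Let D = has disease, + = positive test

Given:
- P(D) = 0.0457 (prevalence)
- P(+|D) = 0.9900 (sensitivity)
- P(-|¬D) = 0.8000 (specificity)
- P(+|¬D) = 0.2000 (false positive rate = 1 - specificity)

Step 1: Find P(+)
P(+) = P(+|D)P(D) + P(+|¬D)P(¬D)
     = 0.9900 × 0.0457 + 0.2000 × 0.9543
     = 0.04524300 + 0.19086000
     = 0.23610300

Step 2: Apply Bayes' theorem for P(D|+)
P(D|+) = P(+|D)P(D) / P(+)
       = 0.04524300 / 0.23610300
       = 0.1916


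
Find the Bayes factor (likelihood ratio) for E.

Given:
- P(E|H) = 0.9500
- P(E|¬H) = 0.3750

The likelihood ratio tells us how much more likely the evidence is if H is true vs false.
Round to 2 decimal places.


Likelihood Ratio (LR) = P(E|H) / P(E|¬H)

LR = 0.9500 / 0.3750
   = 2.53

The evidence is 2.53 times more likely if H is true than if H is false.
Because LR exceeds 1, E is evidence for H.


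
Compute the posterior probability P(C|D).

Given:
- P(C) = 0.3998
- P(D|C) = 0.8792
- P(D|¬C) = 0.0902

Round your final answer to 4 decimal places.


Bayes' theorem: P(C|D) = P(D|C) × P(C) / P(D)

Step 1: Calculate P(D) using law of total probability
P(D) = P(D|C)P(C) + P(D|¬C)P(¬C)
     = 0.8792 × 0.3998 + 0.0902 × 0.6002
     = 0.35150416 + 0.05413804
     = 0.40564220

Step 2: Apply Bayes' theorem
P(C|D) = P(D|C) × P(C) / P(D)
       = 0.35150416 / 0.40564220
       = 0.8665


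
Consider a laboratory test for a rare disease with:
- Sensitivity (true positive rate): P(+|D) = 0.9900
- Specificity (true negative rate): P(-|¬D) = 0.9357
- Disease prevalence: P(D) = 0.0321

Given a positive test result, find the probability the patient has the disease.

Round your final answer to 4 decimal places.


Let D = has disease, + = positive test

Given:
- P(D) = 0.0321 (prevalence)
- P(+|D) = 0.9900 (sensitivity)
- P(-|¬D) = 0.9357 (specificity)
- P(+|¬D) = 0.0643 (false positive rate = 1 - specificity)

Step 1: Find P(+)
P(+) = P(+|D)P(D) + P(+|¬D)P(¬D)
     = 0.9900 × 0.0321 + 0.0643 × 0.9679
     = 0.03177900 + 0.06223597
     = 0.09401497

Step 2: Apply Bayes' theorem for P(D|+)
P(D|+) = P(+|D)P(D) / P(+)
       = 0.03177900 / 0.09401497
       = 0.3380


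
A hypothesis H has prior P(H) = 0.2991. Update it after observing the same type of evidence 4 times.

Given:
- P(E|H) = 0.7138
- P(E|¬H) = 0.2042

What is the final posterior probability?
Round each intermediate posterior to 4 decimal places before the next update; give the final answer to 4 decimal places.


Sequential Bayesian updating:

Initial prior: P(H) = 0.2991

Update 1:
  P(E) = 0.7138 × 0.2991 + 0.2042 × 0.7009 = 0.21349758 + 0.14312378 = 0.35662136
  P(H|E) = 0.21349758 / 0.35662136 = 0.5987

Update 2:
  P(E) = 0.7138 × 0.5987 + 0.2042 × 0.4013 = 0.42735206 + 0.08194546 = 0.50929752
  P(H|E) = 0.42735206 / 0.50929752 = 0.8391

Update 3:
  P(E) = 0.7138 × 0.8391 + 0.2042 × 0.1609 = 0.59894958 + 0.03285578 = 0.63180536
  P(H|E) = 0.59894958 / 0.63180536 = 0.9480

Update 4:
  P(E) = 0.7138 × 0.9480 + 0.2042 × 0.0520 = 0.67668240 + 0.01061840 = 0.68730080
  P(H|E) = 0.67668240 / 0.68730080 = 0.9846

Final posterior: 0.9846


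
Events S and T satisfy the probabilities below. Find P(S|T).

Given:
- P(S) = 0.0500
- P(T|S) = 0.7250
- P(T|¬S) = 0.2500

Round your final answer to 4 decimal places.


Bayes' theorem: P(S|T) = P(T|S) × P(S) / P(T)

Step 1: Calculate P(T) using law of total probability
P(T) = P(T|S)P(S) + P(T|¬S)P(¬S)
     = 0.7250 × 0.0500 + 0.2500 × 0.9500
     = 0.03625000 + 0.23750000
     = 0.27375000

Step 2: Apply Bayes' theorem
P(S|T) = P(T|S) × P(S) / P(T)
       = 0.03625000 / 0.27375000
       = 0.1324


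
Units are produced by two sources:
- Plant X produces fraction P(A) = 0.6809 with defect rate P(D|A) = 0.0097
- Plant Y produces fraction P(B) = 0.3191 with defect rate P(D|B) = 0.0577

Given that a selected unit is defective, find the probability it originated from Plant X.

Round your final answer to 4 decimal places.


Let A = from Plant X, D = defective

Given:
- P(A) = 0.6809, P(B) = 0.3191
- P(D|A) = 0.0097, P(D|B) = 0.0577

Step 1: Find P(D)
P(D) = P(D|A)P(A) + P(D|B)P(B)
     = 0.0097 × 0.6809 + 0.0577 × 0.3191
     = 0.00660473 + 0.01841207
     = 0.02501680

Step 2: Apply Bayes' theorem
P(A|D) = P(D|A)P(A) / P(D)
       = 0.00660473 / 0.02501680
       = 0.2640


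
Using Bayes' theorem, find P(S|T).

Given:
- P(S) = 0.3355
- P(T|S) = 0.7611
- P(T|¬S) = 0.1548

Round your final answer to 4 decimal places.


Bayes' theorem: P(S|T) = P(T|S) × P(S) / P(T)

Step 1: Calculate P(T) using law of total probability
P(T) = P(T|S)P(S) + P(T|¬S)P(¬S)
     = 0.7611 × 0.3355 + 0.1548 × 0.6645
     = 0.25534905 + 0.10286460
     = 0.35821365

Step 2: Apply Bayes' theorem
P(S|T) = P(T|S) × P(S) / P(T)
       = 0.25534905 / 0.35821365
       = 0.7128


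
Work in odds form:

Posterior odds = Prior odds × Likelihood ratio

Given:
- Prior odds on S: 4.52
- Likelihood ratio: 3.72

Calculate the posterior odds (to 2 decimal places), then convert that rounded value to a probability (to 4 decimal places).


Step 1: Calculate posterior odds
Posterior odds = Prior odds × LR
               = 4.52 × 3.72
               = 16.81

Step 2: Convert to probability
P(S|E) = Posterior odds / (1 + Posterior odds)
       = 16.81 / (1 + 16.81)
       = 16.81 / 17.81
       = 0.9439

The evidence increased P(S) from 0.8188 to 0.9439.


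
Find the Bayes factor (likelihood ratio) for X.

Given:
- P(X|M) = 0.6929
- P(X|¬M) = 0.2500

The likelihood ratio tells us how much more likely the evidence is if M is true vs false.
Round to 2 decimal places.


Likelihood Ratio (LR) = P(X|M) / P(X|¬M)

LR = 0.6929 / 0.2500
   = 2.77

The evidence is 2.77 times more likely if M is true than if M is false.
Since LR > 1, the evidence supports M over ¬M.


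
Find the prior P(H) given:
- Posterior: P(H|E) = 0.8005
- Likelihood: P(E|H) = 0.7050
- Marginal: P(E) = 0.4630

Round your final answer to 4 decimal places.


From Bayes' theorem: P(H|E) = P(E|H) × P(H) / P(E)

Rearranging for P(H):
P(H) = P(H|E) × P(E) / P(E|H)
     = 0.8005 × 0.4630 / 0.7050
     = 0.37063150 / 0.7050
     = 0.5257


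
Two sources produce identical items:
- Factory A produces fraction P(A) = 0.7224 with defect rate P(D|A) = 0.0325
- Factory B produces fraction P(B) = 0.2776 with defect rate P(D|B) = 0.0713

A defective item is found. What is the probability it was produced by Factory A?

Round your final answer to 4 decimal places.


Let A = from Factory A, D = defective

Given:
- P(A) = 0.7224, P(B) = 0.2776
- P(D|A) = 0.0325, P(D|B) = 0.0713

Step 1: Find P(D)
P(D) = P(D|A)P(A) + P(D|B)P(B)
     = 0.0325 × 0.7224 + 0.0713 × 0.2776
     = 0.02347800 + 0.01979288
     = 0.04327088

Step 2: Apply Bayes' theorem
P(A|D) = P(D|A)P(A) / P(D)
       = 0.02347800 / 0.04327088
       = 0.5426


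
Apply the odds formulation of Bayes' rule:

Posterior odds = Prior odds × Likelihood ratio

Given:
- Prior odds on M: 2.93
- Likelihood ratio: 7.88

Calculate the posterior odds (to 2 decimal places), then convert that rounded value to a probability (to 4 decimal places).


Step 1: Calculate posterior odds
Posterior odds = Prior odds × LR
               = 2.93 × 7.88
               = 23.09

Step 2: Convert to probability
P(M|E) = Posterior odds / (1 + Posterior odds)
       = 23.09 / (1 + 23.09)
       = 23.09 / 24.09
       = 0.9585

The evidence increased P(M) from 0.7455 to 0.9585.


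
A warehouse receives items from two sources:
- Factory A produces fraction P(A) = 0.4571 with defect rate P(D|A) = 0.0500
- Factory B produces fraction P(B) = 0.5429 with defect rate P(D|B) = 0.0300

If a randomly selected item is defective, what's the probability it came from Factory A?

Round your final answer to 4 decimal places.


Let A = from Factory A, D = defective

Given:
- P(A) = 0.4571, P(B) = 0.5429
- P(D|A) = 0.0500, P(D|B) = 0.0300

Step 1: Find P(D)
P(D) = P(D|A)P(A) + P(D|B)P(B)
     = 0.0500 × 0.4571 + 0.0300 × 0.5429
     = 0.02285500 + 0.01628700
     = 0.03914200

Step 2: Apply Bayes' theorem
P(A|D) = P(D|A)P(A) / P(D)
       = 0.02285500 / 0.03914200
       = 0.5839


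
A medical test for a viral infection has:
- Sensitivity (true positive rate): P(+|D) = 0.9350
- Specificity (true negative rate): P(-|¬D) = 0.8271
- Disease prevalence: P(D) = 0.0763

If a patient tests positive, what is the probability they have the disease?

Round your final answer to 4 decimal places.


Let D = has disease, + = positive test

Given:
- P(D) = 0.0763 (prevalence)
- P(+|D) = 0.9350 (sensitivity)
- P(-|¬D) = 0.8271 (specificity)
- P(+|¬D) = 0.1729 (false positive rate = 1 - specificity)

Step 1: Find P(+)
P(+) = P(+|D)P(D) + P(+|¬D)P(¬D)
     = 0.9350 × 0.0763 + 0.1729 × 0.9237
     = 0.07134050 + 0.15970773
     = 0.23104823

Step 2: Apply Bayes' theorem for P(D|+)
P(D|+) = P(+|D)P(D) / P(+)
       = 0.07134050 / 0.23104823
       = 0.3088


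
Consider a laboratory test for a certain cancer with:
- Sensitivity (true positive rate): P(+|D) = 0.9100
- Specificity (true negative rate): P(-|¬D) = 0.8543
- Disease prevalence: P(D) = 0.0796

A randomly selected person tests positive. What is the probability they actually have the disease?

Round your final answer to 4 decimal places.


Let D = has disease, + = positive test

Given:
- P(D) = 0.0796 (prevalence)
- P(+|D) = 0.9100 (sensitivity)
- P(-|¬D) = 0.8543 (specificity)
- P(+|¬D) = 0.1457 (false positive rate = 1 - specificity)

Step 1: Find P(+)
P(+) = P(+|D)P(D) + P(+|¬D)P(¬D)
     = 0.9100 × 0.0796 + 0.1457 × 0.9204
     = 0.07243600 + 0.13410228
     = 0.20653828

Step 2: Apply Bayes' theorem for P(D|+)
P(D|+) = P(+|D)P(D) / P(+)
       = 0.07243600 / 0.20653828
       = 0.3507


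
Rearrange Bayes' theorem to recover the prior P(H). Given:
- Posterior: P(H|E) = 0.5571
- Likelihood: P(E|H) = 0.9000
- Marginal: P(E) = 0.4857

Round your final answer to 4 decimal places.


From Bayes' theorem: P(H|E) = P(E|H) × P(H) / P(E)

Rearranging for P(H):
P(H) = P(H|E) × P(E) / P(E|H)
     = 0.5571 × 0.4857 / 0.9000
     = 0.27058347 / 0.9000
     = 0.3006


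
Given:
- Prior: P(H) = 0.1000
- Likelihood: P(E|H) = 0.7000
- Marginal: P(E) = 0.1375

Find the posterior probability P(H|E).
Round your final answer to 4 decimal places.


Using Bayes' theorem:

P(H|E) = P(E|H) × P(H) / P(E)
       = 0.7000 × 0.1000 / 0.1375
       = 0.07000000 / 0.1375
       = 0.5091

The evidence strengthens our belief in H.
Prior: 0.1000 → Posterior: 0.5091


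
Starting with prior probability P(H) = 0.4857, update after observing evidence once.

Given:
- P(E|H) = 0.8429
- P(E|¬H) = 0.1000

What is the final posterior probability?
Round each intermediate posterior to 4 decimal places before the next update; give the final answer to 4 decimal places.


Sequential Bayesian updating:

Initial prior: P(H) = 0.4857

Update 1:
  P(E) = 0.8429 × 0.4857 + 0.1000 × 0.5143 = 0.40939653 + 0.05143000 = 0.46082653
  P(H|E) = 0.40939653 / 0.46082653 = 0.8884

Final posterior: 0.8884


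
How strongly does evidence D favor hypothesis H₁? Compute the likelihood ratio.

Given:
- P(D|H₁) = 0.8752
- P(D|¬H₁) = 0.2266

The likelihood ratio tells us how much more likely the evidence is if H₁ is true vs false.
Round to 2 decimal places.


Likelihood Ratio (LR) = P(D|H₁) / P(D|¬H₁)

LR = 0.8752 / 0.2266
   = 3.86

The evidence is 3.86 times more likely if H₁ is true than if H₁ is false.
LR > 1, so observing D raises the odds in favor of H₁.


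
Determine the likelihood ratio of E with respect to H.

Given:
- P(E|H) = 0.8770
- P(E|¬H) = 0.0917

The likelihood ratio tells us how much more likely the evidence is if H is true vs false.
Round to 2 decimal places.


Likelihood Ratio (LR) = P(E|H) / P(E|¬H)

LR = 0.8770 / 0.0917
   = 9.56

The evidence is 9.56 times more likely if H is true than if H is false.
Since LR > 1, the evidence supports H over ¬H.


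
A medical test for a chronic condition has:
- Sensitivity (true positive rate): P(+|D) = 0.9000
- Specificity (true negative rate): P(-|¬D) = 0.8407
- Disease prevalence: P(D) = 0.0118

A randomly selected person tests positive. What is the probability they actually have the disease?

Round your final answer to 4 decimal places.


Let D = has disease, + = positive test

Given:
- P(D) = 0.0118 (prevalence)
- P(+|D) = 0.9000 (sensitivity)
- P(-|¬D) = 0.8407 (specificity)
- P(+|¬D) = 0.1593 (false positive rate = 1 - specificity)

Step 1: Find P(+)
P(+) = P(+|D)P(D) + P(+|¬D)P(¬D)
     = 0.9000 × 0.0118 + 0.1593 × 0.9882
     = 0.01062000 + 0.15742026
     = 0.16804026

Step 2: Apply Bayes' theorem for P(D|+)
P(D|+) = P(+|D)P(D) / P(+)
       = 0.01062000 / 0.16804026
       = 0.0632


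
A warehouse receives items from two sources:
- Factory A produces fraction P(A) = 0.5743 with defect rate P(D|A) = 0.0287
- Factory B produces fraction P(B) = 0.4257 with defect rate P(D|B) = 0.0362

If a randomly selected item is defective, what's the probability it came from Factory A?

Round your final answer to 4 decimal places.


Let A = from Factory A, D = defective

Given:
- P(A) = 0.5743, P(B) = 0.4257
- P(D|A) = 0.0287, P(D|B) = 0.0362

Step 1: Find P(D)
P(D) = P(D|A)P(A) + P(D|B)P(B)
     = 0.0287 × 0.5743 + 0.0362 × 0.4257
     = 0.01648241 + 0.01541034
     = 0.03189275

Step 2: Apply Bayes' theorem
P(A|D) = P(D|A)P(A) / P(D)
       = 0.01648241 / 0.03189275
       = 0.5168


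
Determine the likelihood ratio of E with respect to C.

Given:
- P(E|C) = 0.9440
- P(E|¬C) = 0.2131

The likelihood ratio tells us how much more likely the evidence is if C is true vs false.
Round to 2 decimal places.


Likelihood Ratio (LR) = P(E|C) / P(E|¬C)

LR = 0.9440 / 0.2131
   = 4.43

The evidence is 4.43 times more likely if C is true than if C is false.
Since LR > 1, the evidence supports C over ¬C.


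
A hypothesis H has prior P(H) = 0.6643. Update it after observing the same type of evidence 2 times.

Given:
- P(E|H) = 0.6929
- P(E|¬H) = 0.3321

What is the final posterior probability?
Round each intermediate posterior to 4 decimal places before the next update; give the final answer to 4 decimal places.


Sequential Bayesian updating:

Initial prior: P(H) = 0.6643

Update 1:
  P(E) = 0.6929 × 0.6643 + 0.3321 × 0.3357 = 0.46029347 + 0.11148597 = 0.57177944
  P(H|E) = 0.46029347 / 0.57177944 = 0.8050

Update 2:
  P(E) = 0.6929 × 0.8050 + 0.3321 × 0.1950 = 0.55778450 + 0.06475950 = 0.62254400
  P(H|E) = 0.55778450 / 0.62254400 = 0.8960

Final posterior: 0.8960


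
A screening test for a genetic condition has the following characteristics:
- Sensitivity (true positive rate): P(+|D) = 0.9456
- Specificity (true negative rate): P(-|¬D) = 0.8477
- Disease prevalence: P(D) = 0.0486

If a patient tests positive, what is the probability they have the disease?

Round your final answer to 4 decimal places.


Let D = has disease, + = positive test

Given:
- P(D) = 0.0486 (prevalence)
- P(+|D) = 0.9456 (sensitivity)
- P(-|¬D) = 0.8477 (specificity)
- P(+|¬D) = 0.1523 (false positive rate = 1 - specificity)

Step 1: Find P(+)
P(+) = P(+|D)P(D) + P(+|¬D)P(¬D)
     = 0.9456 × 0.0486 + 0.1523 × 0.9514
     = 0.04595616 + 0.14489822
     = 0.19085438

Step 2: Apply Bayes' theorem for P(D|+)
P(D|+) = P(+|D)P(D) / P(+)
       = 0.04595616 / 0.19085438
       = 0.2408


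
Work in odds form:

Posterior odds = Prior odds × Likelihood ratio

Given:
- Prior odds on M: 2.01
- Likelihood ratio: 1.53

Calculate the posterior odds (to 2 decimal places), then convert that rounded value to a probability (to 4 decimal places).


Step 1: Calculate posterior odds
Posterior odds = Prior odds × LR
               = 2.01 × 1.53
               = 3.08

Step 2: Convert to probability
P(M|E) = Posterior odds / (1 + Posterior odds)
       = 3.08 / (1 + 3.08)
       = 3.08 / 4.08
       = 0.7549

The evidence increased P(M) from 0.6678 to 0.7549.


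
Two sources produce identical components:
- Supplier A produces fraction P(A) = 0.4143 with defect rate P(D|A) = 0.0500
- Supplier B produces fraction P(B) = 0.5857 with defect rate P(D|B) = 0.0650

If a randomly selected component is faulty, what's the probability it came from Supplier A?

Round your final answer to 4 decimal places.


Let A = from Supplier A, D = faulty

Given:
- P(A) = 0.4143, P(B) = 0.5857
- P(D|A) = 0.0500, P(D|B) = 0.0650

Step 1: Find P(D)
P(D) = P(D|A)P(A) + P(D|B)P(B)
     = 0.0500 × 0.4143 + 0.0650 × 0.5857
     = 0.02071500 + 0.03807050
     = 0.05878550

Step 2: Apply Bayes' theorem
P(A|D) = P(D|A)P(A) / P(D)
       = 0.02071500 / 0.05878550
       = 0.3524


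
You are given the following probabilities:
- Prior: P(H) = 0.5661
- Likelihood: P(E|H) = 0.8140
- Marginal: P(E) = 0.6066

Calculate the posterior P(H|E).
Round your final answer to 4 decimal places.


Using Bayes' theorem:

P(H|E) = P(E|H) × P(H) / P(E)
       = 0.8140 × 0.5661 / 0.6066
       = 0.46080540 / 0.6066
       = 0.7597

The evidence strengthens our belief in H.
Prior: 0.5661 → Posterior: 0.7597


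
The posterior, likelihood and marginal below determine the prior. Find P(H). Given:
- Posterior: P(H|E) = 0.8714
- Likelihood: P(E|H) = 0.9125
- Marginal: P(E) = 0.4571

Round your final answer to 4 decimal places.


From Bayes' theorem: P(H|E) = P(E|H) × P(H) / P(E)

Rearranging for P(H):
P(H) = P(H|E) × P(E) / P(E|H)
     = 0.8714 × 0.4571 / 0.9125
     = 0.39831694 / 0.9125
     = 0.4365


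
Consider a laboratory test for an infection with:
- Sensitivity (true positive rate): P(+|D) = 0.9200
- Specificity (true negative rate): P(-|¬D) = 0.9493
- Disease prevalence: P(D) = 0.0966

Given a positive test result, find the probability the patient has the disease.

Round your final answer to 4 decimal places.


Let D = has disease, + = positive test

Given:
- P(D) = 0.0966 (prevalence)
- P(+|D) = 0.9200 (sensitivity)
- P(-|¬D) = 0.9493 (specificity)
- P(+|¬D) = 0.0507 (false positive rate = 1 - specificity)

Step 1: Find P(+)
P(+) = P(+|D)P(D) + P(+|¬D)P(¬D)
     = 0.9200 × 0.0966 + 0.0507 × 0.9034
     = 0.08887200 + 0.04580238
     = 0.13467438

Step 2: Apply Bayes' theorem for P(D|+)
P(D|+) = P(+|D)P(D) / P(+)
       = 0.08887200 / 0.13467438
       = 0.6599


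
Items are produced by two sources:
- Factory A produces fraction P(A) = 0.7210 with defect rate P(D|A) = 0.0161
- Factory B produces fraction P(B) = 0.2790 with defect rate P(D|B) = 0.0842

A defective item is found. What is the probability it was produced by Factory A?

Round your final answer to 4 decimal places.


Let A = from Factory A, D = defective

Given:
- P(A) = 0.7210, P(B) = 0.2790
- P(D|A) = 0.0161, P(D|B) = 0.0842

Step 1: Find P(D)
P(D) = P(D|A)P(A) + P(D|B)P(B)
     = 0.0161 × 0.7210 + 0.0842 × 0.2790
     = 0.01160810 + 0.02349180
     = 0.03509990

Step 2: Apply Bayes' theorem
P(A|D) = P(D|A)P(A) / P(D)
       = 0.01160810 / 0.03509990
       = 0.3307


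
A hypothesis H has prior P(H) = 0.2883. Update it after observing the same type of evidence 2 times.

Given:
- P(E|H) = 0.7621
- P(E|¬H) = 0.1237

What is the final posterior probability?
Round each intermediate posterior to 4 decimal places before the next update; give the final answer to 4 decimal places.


Sequential Bayesian updating:

Initial prior: P(H) = 0.2883

Update 1:
  P(E) = 0.7621 × 0.2883 + 0.1237 × 0.7117 = 0.21971343 + 0.08803729 = 0.30775072
  P(H|E) = 0.21971343 / 0.30775072 = 0.7139

Update 2:
  P(E) = 0.7621 × 0.7139 + 0.1237 × 0.2861 = 0.54406319 + 0.03539057 = 0.57945376
  P(H|E) = 0.54406319 / 0.57945376 = 0.9389

Final posterior: 0.9389


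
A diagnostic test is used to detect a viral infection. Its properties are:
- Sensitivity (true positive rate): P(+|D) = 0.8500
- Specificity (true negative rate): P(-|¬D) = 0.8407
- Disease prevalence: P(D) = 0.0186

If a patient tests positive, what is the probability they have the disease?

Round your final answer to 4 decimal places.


Let D = has disease, + = positive test

Given:
- P(D) = 0.0186 (prevalence)
- P(+|D) = 0.8500 (sensitivity)
- P(-|¬D) = 0.8407 (specificity)
- P(+|¬D) = 0.1593 (false positive rate = 1 - specificity)

Step 1: Find P(+)
P(+) = P(+|D)P(D) + P(+|¬D)P(¬D)
     = 0.8500 × 0.0186 + 0.1593 × 0.9814
     = 0.01581000 + 0.15633702
     = 0.17214702

Step 2: Apply Bayes' theorem for P(D|+)
P(D|+) = P(+|D)P(D) / P(+)
       = 0.01581000 / 0.17214702
       = 0.0918


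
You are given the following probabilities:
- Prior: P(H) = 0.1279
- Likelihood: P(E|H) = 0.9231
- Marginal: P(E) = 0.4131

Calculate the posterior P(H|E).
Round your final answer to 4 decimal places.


Using Bayes' theorem:

P(H|E) = P(E|H) × P(H) / P(E)
       = 0.9231 × 0.1279 / 0.4131
       = 0.11806449 / 0.4131
       = 0.2858

The evidence strengthens our belief in H.
Prior: 0.1279 → Posterior: 0.2858


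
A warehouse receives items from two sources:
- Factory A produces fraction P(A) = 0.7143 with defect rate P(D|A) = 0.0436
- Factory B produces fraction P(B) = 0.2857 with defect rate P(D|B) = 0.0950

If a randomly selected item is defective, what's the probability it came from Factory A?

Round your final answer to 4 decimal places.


Let A = from Factory A, D = defective

Given:
- P(A) = 0.7143, P(B) = 0.2857
- P(D|A) = 0.0436, P(D|B) = 0.0950

Step 1: Find P(D)
P(D) = P(D|A)P(A) + P(D|B)P(B)
     = 0.0436 × 0.7143 + 0.0950 × 0.2857
     = 0.03114348 + 0.02714150
     = 0.05828498

Step 2: Apply Bayes' theorem
P(A|D) = P(D|A)P(A) / P(D)
       = 0.03114348 / 0.05828498
       = 0.5343


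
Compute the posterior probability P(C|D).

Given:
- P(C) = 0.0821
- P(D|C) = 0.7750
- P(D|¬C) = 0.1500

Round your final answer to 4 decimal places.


Bayes' theorem: P(C|D) = P(D|C) × P(C) / P(D)

Step 1: Calculate P(D) using law of total probability
P(D) = P(D|C)P(C) + P(D|¬C)P(¬C)
     = 0.7750 × 0.0821 + 0.1500 × 0.9179
     = 0.06362750 + 0.13768500
     = 0.20131250

Step 2: Apply Bayes' theorem
P(C|D) = P(D|C) × P(C) / P(D)
       = 0.06362750 / 0.20131250
       = 0.3161


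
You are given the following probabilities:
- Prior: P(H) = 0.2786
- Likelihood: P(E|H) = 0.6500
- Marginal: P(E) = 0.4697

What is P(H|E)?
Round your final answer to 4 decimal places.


Using Bayes' theorem:

P(H|E) = P(E|H) × P(H) / P(E)
       = 0.6500 × 0.2786 / 0.4697
       = 0.18109000 / 0.4697
       = 0.3855

The evidence strengthens our belief in H.
Prior: 0.2786 → Posterior: 0.3855


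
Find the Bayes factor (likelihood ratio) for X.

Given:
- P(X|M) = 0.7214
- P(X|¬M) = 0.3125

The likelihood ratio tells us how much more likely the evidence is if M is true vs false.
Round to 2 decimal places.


Likelihood Ratio (LR) = P(X|M) / P(X|¬M)

LR = 0.7214 / 0.3125
   = 2.31

The evidence is 2.31 times more likely if M is true than if M is false.
Because LR exceeds 1, X is evidence for M.


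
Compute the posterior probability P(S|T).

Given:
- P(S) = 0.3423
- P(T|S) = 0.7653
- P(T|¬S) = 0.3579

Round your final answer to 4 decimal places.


Bayes' theorem: P(S|T) = P(T|S) × P(S) / P(T)

Step 1: Calculate P(T) using law of total probability
P(T) = P(T|S)P(S) + P(T|¬S)P(¬S)
     = 0.7653 × 0.3423 + 0.3579 × 0.6577
     = 0.26196219 + 0.23539083
     = 0.49735302

Step 2: Apply Bayes' theorem
P(S|T) = P(T|S) × P(S) / P(T)
       = 0.26196219 / 0.49735302
       = 0.5267


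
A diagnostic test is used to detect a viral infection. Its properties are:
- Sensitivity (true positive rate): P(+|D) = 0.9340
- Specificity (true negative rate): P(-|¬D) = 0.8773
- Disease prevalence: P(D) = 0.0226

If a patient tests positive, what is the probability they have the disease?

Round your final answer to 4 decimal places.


Let D = has disease, + = positive test

Given:
- P(D) = 0.0226 (prevalence)
- P(+|D) = 0.9340 (sensitivity)
- P(-|¬D) = 0.8773 (specificity)
- P(+|¬D) = 0.1227 (false positive rate = 1 - specificity)

Step 1: Find P(+)
P(+) = P(+|D)P(D) + P(+|¬D)P(¬D)
     = 0.9340 × 0.0226 + 0.1227 × 0.9774
     = 0.02110840 + 0.11992698
     = 0.14103538

Step 2: Apply Bayes' theorem for P(D|+)
P(D|+) = P(+|D)P(D) / P(+)
       = 0.02110840 / 0.14103538
       = 0.1497


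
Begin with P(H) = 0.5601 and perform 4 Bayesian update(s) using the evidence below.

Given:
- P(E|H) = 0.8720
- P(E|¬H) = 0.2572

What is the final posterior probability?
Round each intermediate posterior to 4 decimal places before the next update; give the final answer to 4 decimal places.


Sequential Bayesian updating:

Initial prior: P(H) = 0.5601

Update 1:
  P(E) = 0.8720 × 0.5601 + 0.2572 × 0.4399 = 0.48840720 + 0.11314228 = 0.60154948
  P(H|E) = 0.48840720 / 0.60154948 = 0.8119

Update 2:
  P(E) = 0.8720 × 0.8119 + 0.2572 × 0.1881 = 0.70797680 + 0.04837932 = 0.75635612
  P(H|E) = 0.70797680 / 0.75635612 = 0.9360

Update 3:
  P(E) = 0.8720 × 0.9360 + 0.2572 × 0.0640 = 0.81619200 + 0.01646080 = 0.83265280
  P(H|E) = 0.81619200 / 0.83265280 = 0.9802

Update 4:
  P(E) = 0.8720 × 0.9802 + 0.2572 × 0.0198 = 0.85473440 + 0.00509256 = 0.85982696
  P(H|E) = 0.85473440 / 0.85982696 = 0.9941

Final posterior: 0.9941


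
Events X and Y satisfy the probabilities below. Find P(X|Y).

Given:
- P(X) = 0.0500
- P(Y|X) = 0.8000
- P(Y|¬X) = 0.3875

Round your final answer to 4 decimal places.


Bayes' theorem: P(X|Y) = P(Y|X) × P(X) / P(Y)

Step 1: Calculate P(Y) using law of total probability
P(Y) = P(Y|X)P(X) + P(Y|¬X)P(¬X)
     = 0.8000 × 0.0500 + 0.3875 × 0.9500
     = 0.04000000 + 0.36812500
     = 0.40812500

Step 2: Apply Bayes' theorem
P(X|Y) = P(Y|X) × P(X) / P(Y)
       = 0.04000000 / 0.40812500
       = 0.0980


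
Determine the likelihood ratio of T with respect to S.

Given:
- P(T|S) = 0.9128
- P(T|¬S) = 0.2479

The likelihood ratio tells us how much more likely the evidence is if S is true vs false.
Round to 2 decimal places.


Likelihood Ratio (LR) = P(T|S) / P(T|¬S)

LR = 0.9128 / 0.2479
   = 3.68

The evidence is 3.68 times more likely if S is true than if S is false.
LR > 1, so observing T raises the odds in favor of S.


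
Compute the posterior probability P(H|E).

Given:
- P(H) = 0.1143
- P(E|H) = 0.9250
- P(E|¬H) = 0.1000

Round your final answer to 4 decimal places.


Bayes' theorem: P(H|E) = P(E|H) × P(H) / P(E)

Step 1: Calculate P(E) using law of total probability
P(E) = P(E|H)P(H) + P(E|¬H)P(¬H)
     = 0.9250 × 0.1143 + 0.1000 × 0.8857
     = 0.10572750 + 0.08857000
     = 0.19429750

Step 2: Apply Bayes' theorem
P(H|E) = P(E|H) × P(H) / P(E)
       = 0.10572750 / 0.19429750
       = 0.5442


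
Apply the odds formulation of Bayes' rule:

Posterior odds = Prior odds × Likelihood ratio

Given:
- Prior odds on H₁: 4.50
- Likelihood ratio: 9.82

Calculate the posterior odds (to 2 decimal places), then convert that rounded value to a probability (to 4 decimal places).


Step 1: Calculate posterior odds
Posterior odds = Prior odds × LR
               = 4.50 × 9.82
               = 44.19

Step 2: Convert to probability
P(H₁|E) = Posterior odds / (1 + Posterior odds)
       = 44.19 / (1 + 44.19)
       = 44.19 / 45.19
       = 0.9779

The evidence increased P(H₁) from 0.8182 to 0.9779.


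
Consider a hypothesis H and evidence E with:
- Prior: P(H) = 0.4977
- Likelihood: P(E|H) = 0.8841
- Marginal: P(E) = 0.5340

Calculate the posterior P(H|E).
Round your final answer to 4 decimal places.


Using Bayes' theorem:

P(H|E) = P(E|H) × P(H) / P(E)
       = 0.8841 × 0.4977 / 0.5340
       = 0.44001657 / 0.5340
       = 0.8240

The evidence strengthens our belief in H.
Prior: 0.4977 → Posterior: 0.8240


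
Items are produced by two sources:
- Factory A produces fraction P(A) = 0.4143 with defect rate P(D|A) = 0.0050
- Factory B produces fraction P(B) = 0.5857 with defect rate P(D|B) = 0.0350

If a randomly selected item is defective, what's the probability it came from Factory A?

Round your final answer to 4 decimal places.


Let A = from Factory A, D = defective

Given:
- P(A) = 0.4143, P(B) = 0.5857
- P(D|A) = 0.0050, P(D|B) = 0.0350

Step 1: Find P(D)
P(D) = P(D|A)P(A) + P(D|B)P(B)
     = 0.0050 × 0.4143 + 0.0350 × 0.5857
     = 0.00207150 + 0.02049950
     = 0.02257100

Step 2: Apply Bayes' theorem
P(A|D) = P(D|A)P(A) / P(D)
       = 0.00207150 / 0.02257100
       = 0.0918


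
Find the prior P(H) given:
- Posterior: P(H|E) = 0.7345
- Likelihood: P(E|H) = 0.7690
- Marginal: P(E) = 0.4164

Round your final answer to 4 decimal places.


From Bayes' theorem: P(H|E) = P(E|H) × P(H) / P(E)

Rearranging for P(H):
P(H) = P(H|E) × P(E) / P(E|H)
     = 0.7345 × 0.4164 / 0.7690
     = 0.30584580 / 0.7690
     = 0.3977


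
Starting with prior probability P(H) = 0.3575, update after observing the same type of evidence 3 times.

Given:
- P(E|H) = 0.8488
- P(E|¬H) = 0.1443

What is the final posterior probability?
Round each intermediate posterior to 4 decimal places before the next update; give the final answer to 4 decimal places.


Sequential Bayesian updating:

Initial prior: P(H) = 0.3575

Update 1:
  P(E) = 0.8488 × 0.3575 + 0.1443 × 0.6425 = 0.30344600 + 0.09271275 = 0.39615875
  P(H|E) = 0.30344600 / 0.39615875 = 0.7660

Update 2:
  P(E) = 0.8488 × 0.7660 + 0.1443 × 0.2340 = 0.65018080 + 0.03376620 = 0.68394700
  P(H|E) = 0.65018080 / 0.68394700 = 0.9506

Update 3:
  P(E) = 0.8488 × 0.9506 + 0.1443 × 0.0494 = 0.80686928 + 0.00712842 = 0.81399770
  P(H|E) = 0.80686928 / 0.81399770 = 0.9912

Final posterior: 0.9912


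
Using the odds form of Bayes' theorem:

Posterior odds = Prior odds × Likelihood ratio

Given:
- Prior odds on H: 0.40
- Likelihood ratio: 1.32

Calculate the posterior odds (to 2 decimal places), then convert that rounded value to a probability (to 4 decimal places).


Step 1: Calculate posterior odds
Posterior odds = Prior odds × LR
               = 0.40 × 1.32
               = 0.53

Step 2: Convert to probability
P(H|E) = Posterior odds / (1 + Posterior odds)
       = 0.53 / (1 + 0.53)
       = 0.53 / 1.53
       = 0.3464

The evidence increased P(H) from 0.2857 to 0.3464.


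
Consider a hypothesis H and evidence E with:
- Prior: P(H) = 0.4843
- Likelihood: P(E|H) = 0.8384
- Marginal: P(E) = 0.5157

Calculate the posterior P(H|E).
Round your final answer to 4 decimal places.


Using Bayes' theorem:

P(H|E) = P(E|H) × P(H) / P(E)
       = 0.8384 × 0.4843 / 0.5157
       = 0.40603712 / 0.5157
       = 0.7874

The evidence strengthens our belief in H.
Prior: 0.4843 → Posterior: 0.7874


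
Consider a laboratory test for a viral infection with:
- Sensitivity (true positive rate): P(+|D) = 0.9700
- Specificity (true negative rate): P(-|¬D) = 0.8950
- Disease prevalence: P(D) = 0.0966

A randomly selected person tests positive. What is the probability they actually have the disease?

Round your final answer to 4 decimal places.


Let D = has disease, + = positive test

Given:
- P(D) = 0.0966 (prevalence)
- P(+|D) = 0.9700 (sensitivity)
- P(-|¬D) = 0.8950 (specificity)
- P(+|¬D) = 0.1050 (false positive rate = 1 - specificity)

Step 1: Find P(+)
P(+) = P(+|D)P(D) + P(+|¬D)P(¬D)
     = 0.9700 × 0.0966 + 0.1050 × 0.9034
     = 0.09370200 + 0.09485700
     = 0.18855900

Step 2: Apply Bayes' theorem for P(D|+)
P(D|+) = P(+|D)P(D) / P(+)
       = 0.09370200 / 0.18855900
       = 0.4969


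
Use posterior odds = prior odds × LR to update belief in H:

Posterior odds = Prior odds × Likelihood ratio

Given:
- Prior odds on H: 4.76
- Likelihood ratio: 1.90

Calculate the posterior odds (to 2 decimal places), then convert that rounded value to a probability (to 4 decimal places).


Step 1: Calculate posterior odds
Posterior odds = Prior odds × LR
               = 4.76 × 1.90
               = 9.04

Step 2: Convert to probability
P(H|E) = Posterior odds / (1 + Posterior odds)
       = 9.04 / (1 + 9.04)
       = 9.04 / 10.04
       = 0.9004

The evidence increased P(H) from 0.8264 to 0.9004.


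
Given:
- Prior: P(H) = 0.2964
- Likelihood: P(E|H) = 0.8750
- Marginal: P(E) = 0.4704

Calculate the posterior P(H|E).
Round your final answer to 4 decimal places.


Using Bayes' theorem:

P(H|E) = P(E|H) × P(H) / P(E)
       = 0.8750 × 0.2964 / 0.4704
       = 0.25935000 / 0.4704
       = 0.5513

The evidence strengthens our belief in H.
Prior: 0.2964 → Posterior: 0.5513


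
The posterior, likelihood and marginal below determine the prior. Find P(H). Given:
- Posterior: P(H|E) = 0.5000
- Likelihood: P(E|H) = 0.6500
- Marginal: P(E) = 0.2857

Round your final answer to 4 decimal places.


From Bayes' theorem: P(H|E) = P(E|H) × P(H) / P(E)

Rearranging for P(H):
P(H) = P(H|E) × P(E) / P(E|H)
     = 0.5000 × 0.2857 / 0.6500
     = 0.14285000 / 0.6500
     = 0.2198


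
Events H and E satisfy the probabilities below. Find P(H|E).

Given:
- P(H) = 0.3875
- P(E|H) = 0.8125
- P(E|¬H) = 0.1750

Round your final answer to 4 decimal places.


Bayes' theorem: P(H|E) = P(E|H) × P(H) / P(E)

Step 1: Calculate P(E) using law of total probability
P(E) = P(E|H)P(H) + P(E|¬H)P(¬H)
     = 0.8125 × 0.3875 + 0.1750 × 0.6125
     = 0.31484375 + 0.10718750
     = 0.42203125

Step 2: Apply Bayes' theorem
P(H|E) = P(E|H) × P(H) / P(E)
       = 0.31484375 / 0.42203125
       = 0.7460


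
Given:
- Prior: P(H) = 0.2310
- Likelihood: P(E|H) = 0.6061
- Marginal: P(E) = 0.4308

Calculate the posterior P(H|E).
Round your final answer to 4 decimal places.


Using Bayes' theorem:

P(H|E) = P(E|H) × P(H) / P(E)
       = 0.6061 × 0.2310 / 0.4308
       = 0.14000910 / 0.4308
       = 0.3250

The evidence strengthens our belief in H.
Prior: 0.2310 → Posterior: 0.3250


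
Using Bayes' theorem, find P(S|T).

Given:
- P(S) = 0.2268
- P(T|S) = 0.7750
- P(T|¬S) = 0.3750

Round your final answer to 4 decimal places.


Bayes' theorem: P(S|T) = P(T|S) × P(S) / P(T)

Step 1: Calculate P(T) using law of total probability
P(T) = P(T|S)P(S) + P(T|¬S)P(¬S)
     = 0.7750 × 0.2268 + 0.3750 × 0.7732
     = 0.17577000 + 0.28995000
     = 0.46572000

Step 2: Apply Bayes' theorem
P(S|T) = P(T|S) × P(S) / P(T)
       = 0.17577000 / 0.46572000
       = 0.3774


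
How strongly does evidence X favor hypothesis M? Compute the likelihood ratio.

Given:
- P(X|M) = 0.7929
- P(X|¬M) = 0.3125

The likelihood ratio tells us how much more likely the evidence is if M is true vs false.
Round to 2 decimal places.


Likelihood Ratio (LR) = P(X|M) / P(X|¬M)

LR = 0.7929 / 0.3125
   = 2.54

The evidence is 2.54 times more likely if M is true than if M is false.
Since LR > 1, the evidence supports M over ¬M.


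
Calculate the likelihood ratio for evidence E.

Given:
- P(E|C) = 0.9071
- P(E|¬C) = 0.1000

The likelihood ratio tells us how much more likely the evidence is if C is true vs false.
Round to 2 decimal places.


Likelihood Ratio (LR) = P(E|C) / P(E|¬C)

LR = 0.9071 / 0.1000
   = 9.07

The evidence is 9.07 times more likely if C is true than if C is false.
LR > 1, so observing E raises the odds in favor of C.


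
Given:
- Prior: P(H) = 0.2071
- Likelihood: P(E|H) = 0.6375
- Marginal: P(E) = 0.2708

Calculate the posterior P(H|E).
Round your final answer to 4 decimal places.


Using Bayes' theorem:

P(H|E) = P(E|H) × P(H) / P(E)
       = 0.6375 × 0.2071 / 0.2708
       = 0.13202625 / 0.2708
       = 0.4875

The evidence strengthens our belief in H.
Prior: 0.2071 → Posterior: 0.4875


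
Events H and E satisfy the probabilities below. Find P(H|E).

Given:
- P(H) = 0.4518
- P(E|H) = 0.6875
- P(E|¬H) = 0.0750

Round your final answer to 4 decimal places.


Bayes' theorem: P(H|E) = P(E|H) × P(H) / P(E)

Step 1: Calculate P(E) using law of total probability
P(E) = P(E|H)P(H) + P(E|¬H)P(¬H)
     = 0.6875 × 0.4518 + 0.0750 × 0.5482
     = 0.31061250 + 0.04111500
     = 0.35172750

Step 2: Apply Bayes' theorem
P(H|E) = P(E|H) × P(H) / P(E)
       = 0.31061250 / 0.35172750
       = 0.8831


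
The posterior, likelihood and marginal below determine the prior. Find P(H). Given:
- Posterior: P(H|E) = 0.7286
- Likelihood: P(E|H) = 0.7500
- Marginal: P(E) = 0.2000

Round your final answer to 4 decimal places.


From Bayes' theorem: P(H|E) = P(E|H) × P(H) / P(E)

Rearranging for P(H):
P(H) = P(H|E) × P(E) / P(E|H)
     = 0.7286 × 0.2000 / 0.7500
     = 0.14572000 / 0.7500
     = 0.1943


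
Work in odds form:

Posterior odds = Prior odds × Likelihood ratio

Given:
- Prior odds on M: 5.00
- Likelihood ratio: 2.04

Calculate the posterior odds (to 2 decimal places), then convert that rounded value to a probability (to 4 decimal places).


Step 1: Calculate posterior odds
Posterior odds = Prior odds × LR
               = 5.00 × 2.04
               = 10.20

Step 2: Convert to probability
P(M|E) = Posterior odds / (1 + Posterior odds)
       = 10.20 / (1 + 10.20)
       = 10.20 / 11.20
       = 0.9107

The evidence increased P(M) from 0.8333 to 0.9107.


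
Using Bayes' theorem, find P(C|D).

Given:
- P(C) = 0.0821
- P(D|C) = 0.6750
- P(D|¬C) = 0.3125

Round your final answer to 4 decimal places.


Bayes' theorem: P(C|D) = P(D|C) × P(C) / P(D)

Step 1: Calculate P(D) using law of total probability
P(D) = P(D|C)P(C) + P(D|¬C)P(¬C)
     = 0.6750 × 0.0821 + 0.3125 × 0.9179
     = 0.05541750 + 0.28684375
     = 0.34226125

Step 2: Apply Bayes' theorem
P(C|D) = P(D|C) × P(C) / P(D)
       = 0.05541750 / 0.34226125
       = 0.1619


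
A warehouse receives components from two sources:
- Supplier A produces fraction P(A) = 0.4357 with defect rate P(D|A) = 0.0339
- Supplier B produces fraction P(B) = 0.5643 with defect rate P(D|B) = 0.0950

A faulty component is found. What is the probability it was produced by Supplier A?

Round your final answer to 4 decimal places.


Let A = from Supplier A, D = faulty

Given:
- P(A) = 0.4357, P(B) = 0.5643
- P(D|A) = 0.0339, P(D|B) = 0.0950

Step 1: Find P(D)
P(D) = P(D|A)P(A) + P(D|B)P(B)
     = 0.0339 × 0.4357 + 0.0950 × 0.5643
     = 0.01477023 + 0.05360850
     = 0.06837873

Step 2: Apply Bayes' theorem
P(A|D) = P(D|A)P(A) / P(D)
       = 0.01477023 / 0.06837873
       = 0.2160
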